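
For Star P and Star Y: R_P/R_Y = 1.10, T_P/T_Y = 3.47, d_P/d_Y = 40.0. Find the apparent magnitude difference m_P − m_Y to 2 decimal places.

2.40

L_P/L_Y = (1.10)²(3.47)⁴ = 175.4.
F_P/F_Y = (L_P/L_Y)/(d_P/d_Y)² = 175.4/1600 = 0.1096.
m_P − m_Y = −2.5 log₁₀(0.1096) = 2.40.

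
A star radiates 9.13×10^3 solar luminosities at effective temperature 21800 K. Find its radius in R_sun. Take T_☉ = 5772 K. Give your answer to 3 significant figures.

R/R_☉ = √(L/L_☉) / (T/T_☉)² = √(9.13×10^3) / (3.777)²
       = 95.55 / 14.26 = 6.698.

6.70 R_sun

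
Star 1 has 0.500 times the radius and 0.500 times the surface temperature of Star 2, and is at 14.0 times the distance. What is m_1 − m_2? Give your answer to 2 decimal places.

L_1/L_2 = (0.500)²(0.500)⁴ = 0.01562.
F_1/F_2 = (L_1/L_2)/(d_1/d_2)² = 0.01562/196.0 = 7.972×10^-5.
m_1 − m_2 = −2.5 log₁₀(7.972×10^-5) = 10.25.

10.25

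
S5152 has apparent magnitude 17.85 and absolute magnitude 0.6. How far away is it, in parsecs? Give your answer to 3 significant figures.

m − M = 5 log₁₀(d/10 pc)
17.85 − (0.6) = 17.25 = 5 log₁₀(d/10)
d = 10 × 10^(17.25/5) = 10 × 10^3.450 = 2.818×10^4 pc.

2.82×10^4 pc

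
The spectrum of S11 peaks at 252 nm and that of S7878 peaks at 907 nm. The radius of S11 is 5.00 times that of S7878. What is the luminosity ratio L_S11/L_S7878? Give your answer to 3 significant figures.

Wien's law gives T ∝ 1/λ_max, so T_S11/T_S7878 = λ_S7878/λ_S11 = 907/252 = 3.599.
Then L ∝ R²T⁴ gives L_S11/L_S7878 = (5.00)² × (3.599)⁴ = 25.00 × 167.8 = 4195.

4.20×10^3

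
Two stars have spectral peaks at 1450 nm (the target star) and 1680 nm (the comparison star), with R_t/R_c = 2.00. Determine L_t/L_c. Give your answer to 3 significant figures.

Wien's law gives T ∝ 1/λ_max, so T_t/T_c = λ_c/λ_t = 1680/1450 = 1.159.
Then L ∝ R²T⁴ gives L_t/L_c = (2.00)² × (1.159)⁴ = 4.000 × 1.802 = 7.208.

7.21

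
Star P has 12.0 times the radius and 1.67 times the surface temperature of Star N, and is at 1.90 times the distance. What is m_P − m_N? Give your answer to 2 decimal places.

-6.23

L_P/L_N = (12.0)²(1.67)⁴ = 1120.
F_P/F_N = (L_P/L_N)/(d_P/d_N)² = 1120/3.610 = 310.3.
m_P − m_N = −2.5 log₁₀(310.3) = -6.23.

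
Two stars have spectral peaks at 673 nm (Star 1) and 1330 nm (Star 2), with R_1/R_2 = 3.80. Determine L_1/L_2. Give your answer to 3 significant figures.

220

Wien's law gives T ∝ 1/λ_max, so T_1/T_2 = λ_2/λ_1 = 1330/673 = 1.976.
Then L ∝ R²T⁴ gives L_1/L_2 = (3.80)² × (1.976)⁴ = 14.44 × 15.25 = 220.2.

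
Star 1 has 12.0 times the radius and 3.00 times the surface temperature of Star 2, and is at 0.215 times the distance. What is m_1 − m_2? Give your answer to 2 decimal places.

L_1/L_2 = (12.0)²(3.00)⁴ = 1.166×10^4.
F_1/F_2 = (L_1/L_2)/(d_1/d_2)² = 1.166×10^4/0.04622 = 2.523×10^5.
m_1 − m_2 = −2.5 log₁₀(2.523×10^5) = -13.50.

-13.50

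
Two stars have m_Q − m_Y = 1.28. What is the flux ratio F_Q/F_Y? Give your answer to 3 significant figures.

0.308

F_Q/F_Y = 10^(−(m_Q − m_Y)/2.5) = 10^(-1.28/2.5) = 10^-0.512 = 0.3076.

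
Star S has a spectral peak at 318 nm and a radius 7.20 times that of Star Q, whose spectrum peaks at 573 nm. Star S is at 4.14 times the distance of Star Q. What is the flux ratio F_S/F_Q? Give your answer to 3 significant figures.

Wien's law: T_S/T_Q = λ_Q/λ_S = 573/318 = 1.802.
L_S/L_Q = (R_S/R_Q)²(T_S/T_Q)⁴ = (7.20)²(1.802)⁴ = 546.5.
F_S/F_Q = (L_S/L_Q)/(d_S/d_Q)² = 546.5/(4.14)² = 31.88.

31.9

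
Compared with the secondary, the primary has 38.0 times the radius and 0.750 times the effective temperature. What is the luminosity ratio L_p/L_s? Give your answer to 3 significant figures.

457

From the Stefan–Boltzmann law, L ∝ R²T⁴, so
L_p/L_s = (R_p/R_s)² (T_p/T_s)⁴ = (38.0)² × (0.750)⁴ = 1444 × 0.3164 = 456.9.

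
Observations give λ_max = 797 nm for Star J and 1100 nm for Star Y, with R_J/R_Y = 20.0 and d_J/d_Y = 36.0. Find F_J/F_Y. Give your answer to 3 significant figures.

Wien's law: T_J/T_Y = λ_Y/λ_J = 1100/797 = 1.380.
L_J/L_Y = (R_J/R_Y)²(T_J/T_Y)⁴ = (20.0)²(1.380)⁴ = 1451.
F_J/F_Y = (L_J/L_Y)/(d_J/d_Y)² = 1451/(36.0)² = 1.120.

1.12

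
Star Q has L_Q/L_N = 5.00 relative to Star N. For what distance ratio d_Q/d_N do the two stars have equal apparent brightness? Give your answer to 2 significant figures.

2.2

Equal flux requires L_Q/d_Q² = L_N/d_N², so d_Q/d_N = √(L_Q/L_N)
= √(5.00) = 2.236.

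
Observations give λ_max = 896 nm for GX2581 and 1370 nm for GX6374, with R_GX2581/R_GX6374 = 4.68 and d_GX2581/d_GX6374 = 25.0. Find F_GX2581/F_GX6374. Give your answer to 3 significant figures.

Wien's law: T_GX2581/T_GX6374 = λ_GX6374/λ_GX2581 = 1370/896 = 1.529.
L_GX2581/L_GX6374 = (R_GX2581/R_GX6374)²(T_GX2581/T_GX6374)⁴ = (4.68)²(1.529)⁴ = 119.7.
F_GX2581/F_GX6374 = (L_GX2581/L_GX6374)/(d_GX2581/d_GX6374)² = 119.7/(25.0)² = 0.1915.

0.192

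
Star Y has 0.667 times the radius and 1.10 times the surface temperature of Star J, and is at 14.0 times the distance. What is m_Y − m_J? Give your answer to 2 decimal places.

6.20

L_Y/L_J = (0.667)²(1.10)⁴ = 0.6514.
F_Y/F_J = (L_Y/L_J)/(d_Y/d_J)² = 0.6514/196.0 = 0.003323.
m_Y − m_J = −2.5 log₁₀(0.003323) = 6.20.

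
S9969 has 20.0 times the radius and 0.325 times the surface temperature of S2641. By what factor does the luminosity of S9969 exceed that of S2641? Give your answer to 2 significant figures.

4.5

From the Stefan–Boltzmann law, L ∝ R²T⁴, so
L_S9969/L_S2641 = (R_S9969/R_S2641)² (T_S9969/T_S2641)⁴ = (20.0)² × (0.325)⁴ = 400.0 × 0.01116 = 4.463.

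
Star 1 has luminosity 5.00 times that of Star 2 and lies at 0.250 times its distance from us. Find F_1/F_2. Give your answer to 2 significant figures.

F = L/(4πd²), so F_1/F_2 = (L_1/L_2) / (d_1/d_2)²
= 5.00 / (0.250)² = 5.00 / 0.06250 = 80.00.

80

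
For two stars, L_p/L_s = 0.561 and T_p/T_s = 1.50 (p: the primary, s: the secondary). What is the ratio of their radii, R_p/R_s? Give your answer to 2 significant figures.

0.33

L ∝ R²T⁴ gives R ∝ √L / T², so
R_p/R_s = √(0.561) / (1.50)² = 0.7490 / 2.250 = 0.3329.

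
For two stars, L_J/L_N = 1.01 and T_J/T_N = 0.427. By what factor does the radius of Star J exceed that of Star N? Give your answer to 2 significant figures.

5.5

L ∝ R²T⁴ gives R ∝ √L / T², so
R_J/R_N = √(1.01) / (0.427)² = 1.005 / 0.1823 = 5.512.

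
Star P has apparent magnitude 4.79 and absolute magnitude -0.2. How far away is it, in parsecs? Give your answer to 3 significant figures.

m − M = 5 log₁₀(d/10 pc)
4.79 − (-0.2) = 4.99 = 5 log₁₀(d/10)
d = 10 × 10^(4.99/5) = 10 × 10^0.998 = 99.54 pc.

99.5 pc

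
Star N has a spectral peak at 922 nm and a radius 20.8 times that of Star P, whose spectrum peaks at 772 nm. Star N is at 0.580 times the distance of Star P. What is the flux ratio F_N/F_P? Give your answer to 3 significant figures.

632

Wien's law: T_N/T_P = λ_P/λ_N = 772/922 = 0.8373.
L_N/L_P = (R_N/R_P)²(T_N/T_P)⁴ = (20.8)²(0.8373)⁴ = 212.7.
F_N/F_P = (L_N/L_P)/(d_N/d_P)² = 212.7/(0.580)² = 632.1.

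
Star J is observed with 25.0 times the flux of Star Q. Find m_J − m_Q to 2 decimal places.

m_J − m_Q = −2.5 log₁₀(F_J/F_Q) = −2.5 log₁₀(25.0) = −2.5 × (1.398) = -3.495.

-3.49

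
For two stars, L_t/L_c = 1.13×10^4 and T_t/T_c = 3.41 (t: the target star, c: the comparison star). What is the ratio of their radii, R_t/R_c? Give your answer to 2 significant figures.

L ∝ R²T⁴ gives R ∝ √L / T², so
R_t/R_c = √(1.13×10^4) / (3.41)² = 106.3 / 11.63 = 9.142.

9.1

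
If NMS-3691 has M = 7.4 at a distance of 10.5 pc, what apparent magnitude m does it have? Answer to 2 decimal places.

m = M + 5 log₁₀(d/10 pc) = 7.4 + 5 log₁₀(10.5/10)
  = 7.4 + 5 × 0.021 = 7.4 + 0.11 = 7.51.

7.51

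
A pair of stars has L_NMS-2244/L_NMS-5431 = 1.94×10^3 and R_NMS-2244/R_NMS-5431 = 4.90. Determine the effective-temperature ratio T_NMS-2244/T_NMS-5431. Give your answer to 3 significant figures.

3.00

L ∝ R²T⁴ gives T ∝ (L/R²)^(1/4), so
T_NMS-2244/T_NMS-5431 = (1.94×10^3 / 4.90²)^(1/4) = (80.80)^(1/4) = 2.998.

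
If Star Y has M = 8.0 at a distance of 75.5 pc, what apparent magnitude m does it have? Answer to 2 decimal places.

m = M + 5 log₁₀(d/10 pc) = 8.0 + 5 log₁₀(75.5/10)
  = 8.0 + 5 × 0.878 = 8.0 + 4.39 = 12.39.

12.39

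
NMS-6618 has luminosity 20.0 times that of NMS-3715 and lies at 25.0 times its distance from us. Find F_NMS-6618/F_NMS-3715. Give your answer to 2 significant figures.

0.032

F = L/(4πd²), so F_NMS-6618/F_NMS-3715 = (L_NMS-6618/L_NMS-3715) / (d_NMS-6618/d_NMS-3715)²
= 20.0 / (25.0)² = 20.0 / 625.0 = 0.03200.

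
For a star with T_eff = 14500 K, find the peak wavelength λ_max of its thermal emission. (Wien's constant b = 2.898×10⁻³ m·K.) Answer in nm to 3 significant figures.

λ_max = b/T = 2.898×10⁻³ / 14500 = 2.00×10^-7 m = 199.9 nm.

200 nm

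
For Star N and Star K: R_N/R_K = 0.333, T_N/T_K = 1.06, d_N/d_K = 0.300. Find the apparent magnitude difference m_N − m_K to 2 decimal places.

-0.48

L_N/L_K = (0.333)²(1.06)⁴ = 0.1400.
F_N/F_K = (L_N/L_K)/(d_N/d_K)² = 0.1400/0.09000 = 1.555.
m_N − m_K = −2.5 log₁₀(1.555) = -0.48.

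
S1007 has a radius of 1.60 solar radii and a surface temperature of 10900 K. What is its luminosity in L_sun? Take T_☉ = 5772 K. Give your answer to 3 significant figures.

32.6 L_sun

L/L_☉ = (R/R_☉)² (T/T_☉)⁴ = (1.60)² × (10900/5772)⁴
       = 2.560 × (1.888)⁴ = 2.560 × 12.72 = 32.56.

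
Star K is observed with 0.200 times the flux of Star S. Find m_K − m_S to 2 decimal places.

m_K − m_S = −2.5 log₁₀(F_K/F_S) = −2.5 log₁₀(0.200) = −2.5 × (-0.699) = 1.747.

1.75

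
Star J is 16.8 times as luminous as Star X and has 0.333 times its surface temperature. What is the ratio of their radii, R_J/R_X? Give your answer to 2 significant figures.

L ∝ R²T⁴ gives R ∝ √L / T², so
R_J/R_X = √(16.8) / (0.333)² = 4.099 / 0.1109 = 36.96.

37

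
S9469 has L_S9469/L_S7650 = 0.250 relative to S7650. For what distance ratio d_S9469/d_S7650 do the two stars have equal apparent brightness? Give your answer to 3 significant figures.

Equal flux requires L_S9469/d_S9469² = L_S7650/d_S7650², so d_S9469/d_S7650 = √(L_S9469/L_S7650)
= √(0.250) = 0.5000.

0.500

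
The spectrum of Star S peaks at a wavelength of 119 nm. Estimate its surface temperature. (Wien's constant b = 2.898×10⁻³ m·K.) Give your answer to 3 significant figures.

2.44×10^4 K

T = b/λ_max = 2.898×10⁻³ / (119×10⁻⁹) = 2.435×10^4 K.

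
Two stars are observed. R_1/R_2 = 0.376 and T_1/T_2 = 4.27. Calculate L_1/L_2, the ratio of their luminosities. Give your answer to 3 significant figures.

From the Stefan–Boltzmann law, L ∝ R²T⁴, so
L_1/L_2 = (R_1/R_2)² (T_1/T_2)⁴ = (0.376)² × (4.27)⁴ = 0.1414 × 332.4 = 47.00.

47.0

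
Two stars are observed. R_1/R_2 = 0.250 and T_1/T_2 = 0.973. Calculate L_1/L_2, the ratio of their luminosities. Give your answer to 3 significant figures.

From the Stefan–Boltzmann law, L ∝ R²T⁴, so
L_1/L_2 = (R_1/R_2)² (T_1/T_2)⁴ = (0.250)² × (0.973)⁴ = 0.06250 × 0.8963 = 0.05602.

0.0560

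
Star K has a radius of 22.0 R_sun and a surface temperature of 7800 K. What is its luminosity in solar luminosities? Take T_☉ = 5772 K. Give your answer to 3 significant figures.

L/L_☉ = (R/R_☉)² (T/T_☉)⁴ = (22.0)² × (7800/5772)⁴
       = 484.0 × (1.351)⁴ = 484.0 × 3.335 = 1614.

1.61×10^3 solar luminosities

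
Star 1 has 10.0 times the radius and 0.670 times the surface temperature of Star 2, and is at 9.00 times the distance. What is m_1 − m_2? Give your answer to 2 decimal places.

1.51

L_1/L_2 = (10.0)²(0.670)⁴ = 20.15.
F_1/F_2 = (L_1/L_2)/(d_1/d_2)² = 20.15/81.00 = 0.2488.
m_1 − m_2 = −2.5 log₁₀(0.2488) = 1.51.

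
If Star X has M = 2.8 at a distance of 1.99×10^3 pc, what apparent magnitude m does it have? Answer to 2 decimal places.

14.29

m = M + 5 log₁₀(d/10 pc) = 2.8 + 5 log₁₀(1.99×10^3/10)
  = 2.8 + 5 × 2.299 = 2.8 + 11.49 = 14.29.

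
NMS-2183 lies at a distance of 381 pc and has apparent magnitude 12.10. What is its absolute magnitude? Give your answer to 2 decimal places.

M = m − 5 log₁₀(d/10 pc) = 12.10 − 5 log₁₀(381/10)
  = 12.10 − 5 × 1.581 = 12.10 − 7.90 = 4.20.

4.20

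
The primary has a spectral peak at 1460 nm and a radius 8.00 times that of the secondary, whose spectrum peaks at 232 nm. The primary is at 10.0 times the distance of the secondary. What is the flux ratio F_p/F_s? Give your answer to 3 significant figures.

Wien's law: T_p/T_s = λ_s/λ_p = 232/1460 = 0.1589.
L_p/L_s = (R_p/R_s)²(T_p/T_s)⁴ = (8.00)²(0.1589)⁴ = 0.04081.
F_p/F_s = (L_p/L_s)/(d_p/d_s)² = 0.04081/(10.0)² = 4.081×10^-4.

4.08×10^-4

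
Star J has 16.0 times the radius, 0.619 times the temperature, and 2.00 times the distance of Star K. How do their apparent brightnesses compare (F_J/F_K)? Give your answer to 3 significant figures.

9.40

L_J/L_K = (R_J/R_K)²(T_J/T_K)⁴ = (16.0)² × (0.619)⁴ = 37.58.
F_J/F_K = (L_J/L_K)/(d_J/d_K)² = 37.58 / (2.00)² = 9.396.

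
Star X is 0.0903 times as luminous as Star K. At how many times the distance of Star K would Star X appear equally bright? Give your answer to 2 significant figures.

0.30

Equal flux requires L_X/d_X² = L_K/d_K², so d_X/d_K = √(L_X/L_K)
= √(0.0903) = 0.3005.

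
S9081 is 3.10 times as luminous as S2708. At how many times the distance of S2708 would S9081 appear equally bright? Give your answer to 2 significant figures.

1.8

Equal flux requires L_S9081/d_S9081² = L_S2708/d_S2708², so d_S9081/d_S2708 = √(L_S9081/L_S2708)
= √(3.10) = 1.761.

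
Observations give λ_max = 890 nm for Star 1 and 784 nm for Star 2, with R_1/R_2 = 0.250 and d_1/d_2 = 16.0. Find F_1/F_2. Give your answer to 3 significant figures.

Wien's law: T_1/T_2 = λ_2/λ_1 = 784/890 = 0.8809.
L_1/L_2 = (R_1/R_2)²(T_1/T_2)⁴ = (0.250)²(0.8809)⁴ = 0.03763.
F_1/F_2 = (L_1/L_2)/(d_1/d_2)² = 0.03763/(16.0)² = 1.470×10^-4.

1.47×10^-4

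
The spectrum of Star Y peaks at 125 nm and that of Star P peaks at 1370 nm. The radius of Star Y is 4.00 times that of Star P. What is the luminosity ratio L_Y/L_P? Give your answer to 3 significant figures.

2.31×10^5

Wien's law gives T ∝ 1/λ_max, so T_Y/T_P = λ_P/λ_Y = 1370/125 = 10.96.
Then L ∝ R²T⁴ gives L_Y/L_P = (4.00)² × (10.96)⁴ = 16.00 × 1.443×10^4 = 2.309×10^5.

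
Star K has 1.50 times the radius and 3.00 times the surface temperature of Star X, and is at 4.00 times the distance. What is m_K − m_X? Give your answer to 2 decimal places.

L_K/L_X = (1.50)²(3.00)⁴ = 182.2.
F_K/F_X = (L_K/L_X)/(d_K/d_X)² = 182.2/16.00 = 11.39.
m_K − m_X = −2.5 log₁₀(11.39) = -2.64.

-2.64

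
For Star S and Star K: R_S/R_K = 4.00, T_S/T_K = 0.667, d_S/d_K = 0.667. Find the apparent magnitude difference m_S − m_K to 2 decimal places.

L_S/L_K = (4.00)²(0.667)⁴ = 3.167.
F_S/F_K = (L_S/L_K)/(d_S/d_K)² = 3.167/0.4449 = 7.118.
m_S − m_K = −2.5 log₁₀(7.118) = -2.13.

-2.13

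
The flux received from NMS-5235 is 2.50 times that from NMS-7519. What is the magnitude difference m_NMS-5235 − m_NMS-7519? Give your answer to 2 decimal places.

-0.99

m_NMS-5235 − m_NMS-7519 = −2.5 log₁₀(F_NMS-5235/F_NMS-7519) = −2.5 log₁₀(2.50) = −2.5 × (0.398) = -0.995.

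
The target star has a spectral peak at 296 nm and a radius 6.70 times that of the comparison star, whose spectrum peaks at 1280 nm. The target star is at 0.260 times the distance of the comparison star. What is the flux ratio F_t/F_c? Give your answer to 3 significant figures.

2.32×10^5

Wien's law: T_t/T_c = λ_c/λ_t = 1280/296 = 4.324.
L_t/L_c = (R_t/R_c)²(T_t/T_c)⁴ = (6.70)²(4.324)⁴ = 1.570×10^4.
F_t/F_c = (L_t/L_c)/(d_t/d_c)² = 1.570×10^4/(0.260)² = 2.322×10^5.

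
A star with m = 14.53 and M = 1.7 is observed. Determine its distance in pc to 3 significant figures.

m − M = 5 log₁₀(d/10 pc)
14.53 − (1.7) = 12.83 = 5 log₁₀(d/10)
d = 10 × 10^(12.83/5) = 10 × 10^2.566 = 3681 pc.

3.68×10^3 pc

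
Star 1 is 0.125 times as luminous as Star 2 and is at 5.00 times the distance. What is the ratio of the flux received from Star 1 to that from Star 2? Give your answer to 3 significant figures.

0.00500

F = L/(4πd²), so F_1/F_2 = (L_1/L_2) / (d_1/d_2)²
= 0.125 / (5.00)² = 0.125 / 25.00 = 0.005000.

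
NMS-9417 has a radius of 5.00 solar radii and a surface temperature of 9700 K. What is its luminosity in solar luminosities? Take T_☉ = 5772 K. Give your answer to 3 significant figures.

199 solar luminosities

L/L_☉ = (R/R_☉)² (T/T_☉)⁴ = (5.00)² × (9700/5772)⁴
       = 25.00 × (1.681)⁴ = 25.00 × 7.976 = 199.4.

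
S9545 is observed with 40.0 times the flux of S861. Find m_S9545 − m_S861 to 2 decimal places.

m_S9545 − m_S861 = −2.5 log₁₀(F_S9545/F_S861) = −2.5 log₁₀(40.0) = −2.5 × (1.602) = -4.005.

-4.01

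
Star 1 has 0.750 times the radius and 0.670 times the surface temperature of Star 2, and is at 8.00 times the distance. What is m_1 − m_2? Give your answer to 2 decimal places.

L_1/L_2 = (0.750)²(0.670)⁴ = 0.1134.
F_1/F_2 = (L_1/L_2)/(d_1/d_2)² = 0.1134/64.00 = 0.001771.
m_1 − m_2 = −2.5 log₁₀(0.001771) = 6.88.

6.88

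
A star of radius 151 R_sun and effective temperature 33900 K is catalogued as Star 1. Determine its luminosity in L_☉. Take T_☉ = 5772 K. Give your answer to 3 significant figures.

2.71×10^7 L_☉

L/L_☉ = (R/R_☉)² (T/T_☉)⁴ = (151)² × (33900/5772)⁴
       = 2.280×10^4 × (5.873)⁴ = 2.280×10^4 × 1190 = 2.713×10^7.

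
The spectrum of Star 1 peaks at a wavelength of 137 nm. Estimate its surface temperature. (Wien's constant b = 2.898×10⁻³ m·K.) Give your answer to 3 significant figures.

T = b/λ_max = 2.898×10⁻³ / (137×10⁻⁹) = 2.115×10^4 K.

2.12×10^4 K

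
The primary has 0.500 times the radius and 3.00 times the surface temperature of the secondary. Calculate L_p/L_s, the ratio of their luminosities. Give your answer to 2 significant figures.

20

From the Stefan–Boltzmann law, L ∝ R²T⁴, so
L_p/L_s = (R_p/R_s)² (T_p/T_s)⁴ = (0.500)² × (3.00)⁴ = 0.2500 × 81.00 = 20.25.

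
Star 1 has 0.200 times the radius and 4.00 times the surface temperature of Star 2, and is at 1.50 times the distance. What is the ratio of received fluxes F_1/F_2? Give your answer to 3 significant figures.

L_1/L_2 = (R_1/R_2)²(T_1/T_2)⁴ = (0.200)² × (4.00)⁴ = 10.24.
F_1/F_2 = (L_1/L_2)/(d_1/d_2)² = 10.24 / (1.50)² = 4.551.

4.55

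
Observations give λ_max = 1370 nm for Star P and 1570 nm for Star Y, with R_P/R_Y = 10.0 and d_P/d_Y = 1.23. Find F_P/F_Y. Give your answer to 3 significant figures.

Wien's law: T_P/T_Y = λ_Y/λ_P = 1570/1370 = 1.146.
L_P/L_Y = (R_P/R_Y)²(T_P/T_Y)⁴ = (10.0)²(1.146)⁴ = 172.5.
F_P/F_Y = (L_P/L_Y)/(d_P/d_Y)² = 172.5/(1.23)² = 114.0.

114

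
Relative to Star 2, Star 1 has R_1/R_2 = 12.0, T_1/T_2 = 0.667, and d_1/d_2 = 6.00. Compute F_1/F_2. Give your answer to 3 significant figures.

L_1/L_2 = (R_1/R_2)²(T_1/T_2)⁴ = (12.0)² × (0.667)⁴ = 28.50.
F_1/F_2 = (L_1/L_2)/(d_1/d_2)² = 28.50 / (6.00)² = 0.7917.

0.792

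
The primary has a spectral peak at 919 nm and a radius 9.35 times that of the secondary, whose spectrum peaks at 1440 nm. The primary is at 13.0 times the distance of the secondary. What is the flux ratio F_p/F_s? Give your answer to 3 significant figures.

3.12

Wien's law: T_p/T_s = λ_s/λ_p = 1440/919 = 1.567.
L_p/L_s = (R_p/R_s)²(T_p/T_s)⁴ = (9.35)²(1.567)⁴ = 527.0.
F_p/F_s = (L_p/L_s)/(d_p/d_s)² = 527.0/(13.0)² = 3.118.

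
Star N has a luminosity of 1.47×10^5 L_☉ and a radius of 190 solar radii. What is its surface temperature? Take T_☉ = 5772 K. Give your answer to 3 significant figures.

T/T_☉ = (L/L_☉)^(1/4) / (R/R_☉)^(1/2)
T = 5772 × (1.47×10^5)^(1/4) / √(190) = 5772 × 19.58 / 13.78 = 8199 K.

8.20×10^3 K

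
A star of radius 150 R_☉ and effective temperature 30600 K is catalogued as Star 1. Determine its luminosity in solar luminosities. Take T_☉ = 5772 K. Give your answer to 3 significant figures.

1.78×10^7 solar luminosities

L/L_☉ = (R/R_☉)² (T/T_☉)⁴ = (150)² × (30600/5772)⁴
       = 2.250×10^4 × (5.301)⁴ = 2.250×10^4 × 789.9 = 1.777×10^7.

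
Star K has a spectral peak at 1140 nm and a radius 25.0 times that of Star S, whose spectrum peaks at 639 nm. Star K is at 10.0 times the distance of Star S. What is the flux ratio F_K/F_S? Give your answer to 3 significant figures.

Wien's law: T_K/T_S = λ_S/λ_K = 639/1140 = 0.5605.
L_K/L_S = (R_K/R_S)²(T_K/T_S)⁴ = (25.0)²(0.5605)⁴ = 61.70.
F_K/F_S = (L_K/L_S)/(d_K/d_S)² = 61.70/(10.0)² = 0.6170.

0.617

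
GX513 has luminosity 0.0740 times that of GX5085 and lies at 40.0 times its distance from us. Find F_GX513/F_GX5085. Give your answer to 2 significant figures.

F = L/(4πd²), so F_GX513/F_GX5085 = (L_GX513/L_GX5085) / (d_GX513/d_GX5085)²
= 0.0740 / (40.0)² = 0.0740 / 1600 = 4.625×10^-5.

4.6×10^-5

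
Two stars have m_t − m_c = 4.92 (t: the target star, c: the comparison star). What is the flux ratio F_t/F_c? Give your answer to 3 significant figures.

F_t/F_c = 10^(−(m_t − m_c)/2.5) = 10^(-4.92/2.5) = 10^-1.968 = 0.01076.

0.0108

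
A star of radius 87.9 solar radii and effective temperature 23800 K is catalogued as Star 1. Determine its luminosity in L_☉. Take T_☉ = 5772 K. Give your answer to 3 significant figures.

L/L_☉ = (R/R_☉)² (T/T_☉)⁴ = (87.9)² × (23800/5772)⁴
       = 7726 × (4.123)⁴ = 7726 × 289.1 = 2.233×10^6.

2.23×10^6 L_☉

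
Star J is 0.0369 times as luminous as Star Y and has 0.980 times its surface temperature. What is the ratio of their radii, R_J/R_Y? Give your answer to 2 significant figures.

L ∝ R²T⁴ gives R ∝ √L / T², so
R_J/R_Y = √(0.0369) / (0.980)² = 0.1921 / 0.9604 = 0.2000.

0.20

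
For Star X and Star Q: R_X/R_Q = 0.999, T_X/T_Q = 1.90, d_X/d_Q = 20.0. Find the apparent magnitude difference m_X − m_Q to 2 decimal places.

3.72

L_X/L_Q = (0.999)²(1.90)⁴ = 13.01.
F_X/F_Q = (L_X/L_Q)/(d_X/d_Q)² = 13.01/400.0 = 0.03252.
m_X − m_Q = −2.5 log₁₀(0.03252) = 3.72.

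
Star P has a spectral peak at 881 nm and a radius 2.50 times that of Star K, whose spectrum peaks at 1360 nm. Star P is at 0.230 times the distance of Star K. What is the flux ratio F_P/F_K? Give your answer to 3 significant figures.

671

Wien's law: T_P/T_K = λ_K/λ_P = 1360/881 = 1.544.
L_P/L_K = (R_P/R_K)²(T_P/T_K)⁴ = (2.50)²(1.544)⁴ = 35.49.
F_P/F_K = (L_P/L_K)/(d_P/d_K)² = 35.49/(0.230)² = 670.9.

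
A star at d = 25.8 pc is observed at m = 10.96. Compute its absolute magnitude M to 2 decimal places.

M = m − 5 log₁₀(d/10 pc) = 10.96 − 5 log₁₀(25.8/10)
  = 10.96 − 5 × 0.412 = 10.96 − 2.06 = 8.90.

8.90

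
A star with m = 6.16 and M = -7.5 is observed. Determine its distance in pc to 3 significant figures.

5.40×10^3 pc

m − M = 5 log₁₀(d/10 pc)
6.16 − (-7.5) = 13.66 = 5 log₁₀(d/10)
d = 10 × 10^(13.66/5) = 10 × 10^2.732 = 5395 pc.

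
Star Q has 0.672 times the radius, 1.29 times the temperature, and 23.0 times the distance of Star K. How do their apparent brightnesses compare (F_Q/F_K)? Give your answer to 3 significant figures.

L_Q/L_K = (R_Q/R_K)²(T_Q/T_K)⁴ = (0.672)² × (1.29)⁴ = 1.251.
F_Q/F_K = (L_Q/L_K)/(d_Q/d_K)² = 1.251 / (23.0)² = 0.002364.

0.00236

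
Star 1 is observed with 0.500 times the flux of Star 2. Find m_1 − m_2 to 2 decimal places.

m_1 − m_2 = −2.5 log₁₀(F_1/F_2) = −2.5 log₁₀(0.500) = −2.5 × (-0.301) = 0.753.

0.75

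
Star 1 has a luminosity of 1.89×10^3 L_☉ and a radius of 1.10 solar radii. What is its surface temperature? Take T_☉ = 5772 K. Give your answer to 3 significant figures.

T/T_☉ = (L/L_☉)^(1/4) / (R/R_☉)^(1/2)
T = 5772 × (1.89×10^3)^(1/4) / √(1.10) = 5772 × 6.593 / 1.049 = 3.629×10^4 K.

3.63×10^4 K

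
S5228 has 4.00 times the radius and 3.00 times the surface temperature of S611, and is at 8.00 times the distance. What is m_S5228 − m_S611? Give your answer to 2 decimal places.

L_S5228/L_S611 = (4.00)²(3.00)⁴ = 1296.
F_S5228/F_S611 = (L_S5228/L_S611)/(d_S5228/d_S611)² = 1296/64.00 = 20.25.
m_S5228 − m_S611 = −2.5 log₁₀(20.25) = -3.27.

-3.27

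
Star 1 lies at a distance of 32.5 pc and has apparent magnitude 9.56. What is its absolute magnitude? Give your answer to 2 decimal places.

7.00

M = m − 5 log₁₀(d/10 pc) = 9.56 − 5 log₁₀(32.5/10)
  = 9.56 − 5 × 0.512 = 9.56 − 2.56 = 7.00.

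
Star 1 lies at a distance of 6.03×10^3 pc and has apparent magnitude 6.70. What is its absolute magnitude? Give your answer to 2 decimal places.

-7.20

M = m − 5 log₁₀(d/10 pc) = 6.70 − 5 log₁₀(6.03×10^3/10)
  = 6.70 − 5 × 2.780 = 6.70 − 13.90 = -7.20.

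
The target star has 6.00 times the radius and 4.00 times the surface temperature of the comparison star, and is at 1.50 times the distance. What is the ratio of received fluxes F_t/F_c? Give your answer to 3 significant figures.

L_t/L_c = (R_t/R_c)²(T_t/T_c)⁴ = (6.00)² × (4.00)⁴ = 9216.
F_t/F_c = (L_t/L_c)/(d_t/d_c)² = 9216 / (1.50)² = 4096.

4.10×10^3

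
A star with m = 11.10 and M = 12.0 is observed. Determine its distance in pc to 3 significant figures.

6.61 pc

m − M = 5 log₁₀(d/10 pc)
11.10 − (12.0) = -0.90 = 5 log₁₀(d/10)
d = 10 × 10^(-0.90/5) = 10 × 10^-0.180 = 6.607 pc.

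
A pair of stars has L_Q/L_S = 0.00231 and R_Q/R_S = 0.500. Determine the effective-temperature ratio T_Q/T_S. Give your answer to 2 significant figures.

L ∝ R²T⁴ gives T ∝ (L/R²)^(1/4), so
T_Q/T_S = (0.00231 / 0.500²)^(1/4) = (0.009240)^(1/4) = 0.3100.

0.31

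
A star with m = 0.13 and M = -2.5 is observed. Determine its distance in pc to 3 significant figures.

m − M = 5 log₁₀(d/10 pc)
0.13 − (-2.5) = 2.63 = 5 log₁₀(d/10)
d = 10 × 10^(2.63/5) = 10 × 10^0.526 = 33.57 pc.

33.6 pc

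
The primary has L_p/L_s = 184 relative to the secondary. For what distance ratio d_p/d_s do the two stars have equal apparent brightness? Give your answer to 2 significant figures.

Equal flux requires L_p/d_p² = L_s/d_s², so d_p/d_s = √(L_p/L_s)
= √(184) = 13.56.

14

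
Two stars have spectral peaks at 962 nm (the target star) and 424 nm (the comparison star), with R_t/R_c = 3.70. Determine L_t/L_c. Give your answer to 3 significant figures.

Wien's law gives T ∝ 1/λ_max, so T_t/T_c = λ_c/λ_t = 424/962 = 0.4407.
Then L ∝ R²T⁴ gives L_t/L_c = (3.70)² × (0.4407)⁴ = 13.69 × 0.03774 = 0.5166.

0.517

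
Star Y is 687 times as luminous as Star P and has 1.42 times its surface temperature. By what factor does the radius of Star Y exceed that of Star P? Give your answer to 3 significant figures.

13.0

L ∝ R²T⁴ gives R ∝ √L / T², so
R_Y/R_P = √(687) / (1.42)² = 26.21 / 2.016 = 13.00.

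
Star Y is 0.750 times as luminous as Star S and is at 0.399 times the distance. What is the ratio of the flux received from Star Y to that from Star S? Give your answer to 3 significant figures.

F = L/(4πd²), so F_Y/F_S = (L_Y/L_S) / (d_Y/d_S)²
= 0.750 / (0.399)² = 0.750 / 0.1592 = 4.711.

4.71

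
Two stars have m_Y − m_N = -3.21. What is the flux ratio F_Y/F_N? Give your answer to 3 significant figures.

19.2

F_Y/F_N = 10^(−(m_Y − m_N)/2.5) = 10^(3.21/2.5) = 10^1.284 = 19.23.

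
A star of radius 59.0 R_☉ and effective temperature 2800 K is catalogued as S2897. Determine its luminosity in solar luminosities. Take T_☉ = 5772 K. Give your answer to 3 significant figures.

L/L_☉ = (R/R_☉)² (T/T_☉)⁴ = (59.0)² × (2800/5772)⁴
       = 3481 × (0.4851)⁴ = 3481 × 0.05538 = 192.8.

193 solar luminosities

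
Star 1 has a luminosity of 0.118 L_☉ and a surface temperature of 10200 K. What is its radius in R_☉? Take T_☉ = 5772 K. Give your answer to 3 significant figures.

R/R_☉ = √(L/L_☉) / (T/T_☉)² = √(0.118) / (1.767)²
       = 0.3435 / 3.123 = 0.1100.

0.110 R_☉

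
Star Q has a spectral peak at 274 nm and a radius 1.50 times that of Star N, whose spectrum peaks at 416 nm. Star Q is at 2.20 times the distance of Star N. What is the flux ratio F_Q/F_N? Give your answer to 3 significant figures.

2.47

Wien's law: T_Q/T_N = λ_N/λ_Q = 416/274 = 1.518.
L_Q/L_N = (R_Q/R_N)²(T_Q/T_N)⁴ = (1.50)²(1.518)⁴ = 11.96.
F_Q/F_N = (L_Q/L_N)/(d_Q/d_N)² = 11.96/(2.20)² = 2.470.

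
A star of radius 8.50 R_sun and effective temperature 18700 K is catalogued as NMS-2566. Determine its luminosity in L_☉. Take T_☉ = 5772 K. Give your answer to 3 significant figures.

L/L_☉ = (R/R_☉)² (T/T_☉)⁴ = (8.50)² × (18700/5772)⁴
       = 72.25 × (3.240)⁴ = 72.25 × 110.2 = 7960.

7.96×10^3 L_☉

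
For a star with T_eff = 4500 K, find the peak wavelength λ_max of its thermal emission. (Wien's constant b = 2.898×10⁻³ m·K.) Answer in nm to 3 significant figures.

644 nm

λ_max = b/T = 2.898×10⁻³ / 4500 = 6.44×10^-7 m = 644.0 nm.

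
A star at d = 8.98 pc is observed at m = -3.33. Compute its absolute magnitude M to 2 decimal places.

M = m − 5 log₁₀(d/10 pc) = -3.33 − 5 log₁₀(8.98/10)
  = -3.33 − 5 × -0.047 = -3.33 − -0.23 = -3.10.

-3.10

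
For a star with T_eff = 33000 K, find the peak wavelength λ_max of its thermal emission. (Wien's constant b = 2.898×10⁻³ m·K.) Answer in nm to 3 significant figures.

87.8 nm

λ_max = b/T = 2.898×10⁻³ / 33000 = 8.78×10^-8 m = 87.82 nm.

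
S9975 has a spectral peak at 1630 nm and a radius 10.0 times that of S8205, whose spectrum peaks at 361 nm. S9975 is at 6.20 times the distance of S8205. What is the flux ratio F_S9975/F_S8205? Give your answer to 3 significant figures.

0.00626

Wien's law: T_S9975/T_S8205 = λ_S8205/λ_S9975 = 361/1630 = 0.2215.
L_S9975/L_S8205 = (R_S9975/R_S8205)²(T_S9975/T_S8205)⁴ = (10.0)²(0.2215)⁴ = 0.2406.
F_S9975/F_S8205 = (L_S9975/L_S8205)/(d_S9975/d_S8205)² = 0.2406/(6.20)² = 0.006259.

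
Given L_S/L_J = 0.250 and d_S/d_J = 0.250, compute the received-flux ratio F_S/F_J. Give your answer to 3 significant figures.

4.00

F = L/(4πd²), so F_S/F_J = (L_S/L_J) / (d_S/d_J)²
= 0.250 / (0.250)² = 0.250 / 0.06250 = 4.000.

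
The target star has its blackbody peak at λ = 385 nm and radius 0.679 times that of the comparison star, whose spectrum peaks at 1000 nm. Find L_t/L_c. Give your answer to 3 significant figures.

Wien's law gives T ∝ 1/λ_max, so T_t/T_c = λ_c/λ_t = 1000/385 = 2.597.
Then L ∝ R²T⁴ gives L_t/L_c = (0.679)² × (2.597)⁴ = 0.4610 × 45.52 = 20.98.

21.0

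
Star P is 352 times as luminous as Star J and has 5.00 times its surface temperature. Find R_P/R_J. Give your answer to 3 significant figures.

L ∝ R²T⁴ gives R ∝ √L / T², so
R_P/R_J = √(352) / (5.00)² = 18.76 / 25.00 = 0.7505.

0.750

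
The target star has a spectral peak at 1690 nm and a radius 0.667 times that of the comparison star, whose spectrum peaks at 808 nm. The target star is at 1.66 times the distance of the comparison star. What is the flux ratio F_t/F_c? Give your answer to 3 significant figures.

0.00844

Wien's law: T_t/T_c = λ_c/λ_t = 808/1690 = 0.4781.
L_t/L_c = (R_t/R_c)²(T_t/T_c)⁴ = (0.667)²(0.4781)⁴ = 0.02325.
F_t/F_c = (L_t/L_c)/(d_t/d_c)² = 0.02325/(1.66)² = 0.008436.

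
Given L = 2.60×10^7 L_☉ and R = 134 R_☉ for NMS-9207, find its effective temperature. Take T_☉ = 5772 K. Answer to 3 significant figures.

3.56×10^4 K

T/T_☉ = (L/L_☉)^(1/4) / (R/R_☉)^(1/2)
T = 5772 × (2.60×10^7)^(1/4) / √(134) = 5772 × 71.41 / 11.58 = 3.561×10^4 K.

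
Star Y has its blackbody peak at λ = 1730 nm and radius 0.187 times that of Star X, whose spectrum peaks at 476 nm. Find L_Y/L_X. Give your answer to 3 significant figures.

2.00×10^-4

Wien's law gives T ∝ 1/λ_max, so T_Y/T_X = λ_X/λ_Y = 476/1730 = 0.2751.
Then L ∝ R²T⁴ gives L_Y/L_X = (0.187)² × (0.2751)⁴ = 0.03497 × 0.005731 = 2.004×10^-4.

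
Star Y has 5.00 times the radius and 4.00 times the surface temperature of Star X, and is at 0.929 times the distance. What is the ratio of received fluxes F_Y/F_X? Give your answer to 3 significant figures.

7.42×10^3

L_Y/L_X = (R_Y/R_X)²(T_Y/T_X)⁴ = (5.00)² × (4.00)⁴ = 6400.
F_Y/F_X = (L_Y/L_X)/(d_Y/d_X)² = 6400 / (0.929)² = 7416.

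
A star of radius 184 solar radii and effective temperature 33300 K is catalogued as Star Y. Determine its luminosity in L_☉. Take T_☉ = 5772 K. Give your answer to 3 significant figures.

L/L_☉ = (R/R_☉)² (T/T_☉)⁴ = (184)² × (33300/5772)⁴
       = 3.386×10^4 × (5.769)⁴ = 3.386×10^4 × 1108 = 3.751×10^7.

3.75×10^7 L_☉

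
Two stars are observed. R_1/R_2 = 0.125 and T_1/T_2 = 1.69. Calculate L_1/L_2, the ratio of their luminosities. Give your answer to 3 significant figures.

0.127

From the Stefan–Boltzmann law, L ∝ R²T⁴, so
L_1/L_2 = (R_1/R_2)² (T_1/T_2)⁴ = (0.125)² × (1.69)⁴ = 0.01562 × 8.157 = 0.1275.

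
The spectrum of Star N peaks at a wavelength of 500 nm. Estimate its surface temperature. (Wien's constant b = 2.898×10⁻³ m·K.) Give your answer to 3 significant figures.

T = b/λ_max = 2.898×10⁻³ / (500×10⁻⁹) = 5796 K.

5.80×10^3 K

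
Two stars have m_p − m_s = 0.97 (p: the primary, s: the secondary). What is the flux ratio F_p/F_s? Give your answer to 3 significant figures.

F_p/F_s = 10^(−(m_p − m_s)/2.5) = 10^(-0.97/2.5) = 10^-0.388 = 0.4093.

0.409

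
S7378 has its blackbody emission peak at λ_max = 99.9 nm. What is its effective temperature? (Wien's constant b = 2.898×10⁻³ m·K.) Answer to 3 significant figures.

2.90×10^4 K

T = b/λ_max = 2.898×10⁻³ / (99.9×10⁻⁹) = 2.901×10^4 K.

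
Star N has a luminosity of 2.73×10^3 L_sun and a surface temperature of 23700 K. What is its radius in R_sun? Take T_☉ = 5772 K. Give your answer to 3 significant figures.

3.10 R_sun

R/R_☉ = √(L/L_☉) / (T/T_☉)² = √(2.73×10^3) / (4.106)²
       = 52.25 / 16.86 = 3.099.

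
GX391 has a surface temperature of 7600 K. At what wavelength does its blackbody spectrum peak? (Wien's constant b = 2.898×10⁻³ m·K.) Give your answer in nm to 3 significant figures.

381 nm

λ_max = b/T = 2.898×10⁻³ / 7600 = 3.81×10^-7 m = 381.3 nm.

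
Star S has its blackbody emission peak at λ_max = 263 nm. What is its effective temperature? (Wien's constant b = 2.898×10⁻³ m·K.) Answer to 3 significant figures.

1.10×10^4 K

T = b/λ_max = 2.898×10⁻³ / (263×10⁻⁹) = 1.102×10^4 K.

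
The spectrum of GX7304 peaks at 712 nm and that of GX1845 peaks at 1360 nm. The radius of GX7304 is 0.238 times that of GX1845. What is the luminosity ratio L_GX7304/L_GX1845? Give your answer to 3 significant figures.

Wien's law gives T ∝ 1/λ_max, so T_GX7304/T_GX1845 = λ_GX1845/λ_GX7304 = 1360/712 = 1.910.
Then L ∝ R²T⁴ gives L_GX7304/L_GX1845 = (0.238)² × (1.910)⁴ = 0.05664 × 13.31 = 0.7540.

0.754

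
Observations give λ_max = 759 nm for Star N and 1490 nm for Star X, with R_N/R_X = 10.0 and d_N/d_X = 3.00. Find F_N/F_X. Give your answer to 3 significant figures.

165

Wien's law: T_N/T_X = λ_X/λ_N = 1490/759 = 1.963.
L_N/L_X = (R_N/R_X)²(T_N/T_X)⁴ = (10.0)²(1.963)⁴ = 1485.
F_N/F_X = (L_N/L_X)/(d_N/d_X)² = 1485/(3.00)² = 165.0.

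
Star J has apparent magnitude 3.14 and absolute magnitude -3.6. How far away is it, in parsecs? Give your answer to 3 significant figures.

223 pc

m − M = 5 log₁₀(d/10 pc)
3.14 − (-3.6) = 6.74 = 5 log₁₀(d/10)
d = 10 × 10^(6.74/5) = 10 × 10^1.348 = 222.8 pc.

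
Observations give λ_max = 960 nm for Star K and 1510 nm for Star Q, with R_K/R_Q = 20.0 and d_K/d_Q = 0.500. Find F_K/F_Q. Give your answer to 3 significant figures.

Wien's law: T_K/T_Q = λ_Q/λ_K = 1510/960 = 1.573.
L_K/L_Q = (R_K/R_Q)²(T_K/T_Q)⁴ = (20.0)²(1.573)⁴ = 2448.
F_K/F_Q = (L_K/L_Q)/(d_K/d_Q)² = 2448/(0.500)² = 9794.

9.79×10^3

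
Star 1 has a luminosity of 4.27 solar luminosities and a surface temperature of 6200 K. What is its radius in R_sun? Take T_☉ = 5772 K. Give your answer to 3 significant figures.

1.79 R_sun

R/R_☉ = √(L/L_☉) / (T/T_☉)² = √(4.27) / (1.074)²
       = 2.066 / 1.154 = 1.791.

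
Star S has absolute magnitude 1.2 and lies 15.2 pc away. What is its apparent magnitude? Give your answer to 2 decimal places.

m = M + 5 log₁₀(d/10 pc) = 1.2 + 5 log₁₀(15.2/10)
  = 1.2 + 5 × 0.182 = 1.2 + 0.91 = 2.11.

2.11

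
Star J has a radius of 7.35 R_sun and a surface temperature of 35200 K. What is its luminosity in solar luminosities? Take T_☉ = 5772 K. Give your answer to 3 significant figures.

7.47×10^4 solar luminosities

L/L_☉ = (R/R_☉)² (T/T_☉)⁴ = (7.35)² × (35200/5772)⁴
       = 54.02 × (6.098)⁴ = 54.02 × 1383 = 7.472×10^4.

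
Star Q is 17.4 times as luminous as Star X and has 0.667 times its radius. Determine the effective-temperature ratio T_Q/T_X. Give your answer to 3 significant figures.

L ∝ R²T⁴ gives T ∝ (L/R²)^(1/4), so
T_Q/T_X = (17.4 / 0.667²)^(1/4) = (39.11)^(1/4) = 2.501.

2.50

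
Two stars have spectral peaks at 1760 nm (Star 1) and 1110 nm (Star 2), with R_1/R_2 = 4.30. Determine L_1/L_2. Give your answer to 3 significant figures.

Wien's law gives T ∝ 1/λ_max, so T_1/T_2 = λ_2/λ_1 = 1110/1760 = 0.6307.
Then L ∝ R²T⁴ gives L_1/L_2 = (4.30)² × (0.6307)⁴ = 18.49 × 0.1582 = 2.925.

2.93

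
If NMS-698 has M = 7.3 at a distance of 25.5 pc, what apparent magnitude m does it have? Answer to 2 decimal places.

9.33

m = M + 5 log₁₀(d/10 pc) = 7.3 + 5 log₁₀(25.5/10)
  = 7.3 + 5 × 0.407 = 7.3 + 2.03 = 9.33.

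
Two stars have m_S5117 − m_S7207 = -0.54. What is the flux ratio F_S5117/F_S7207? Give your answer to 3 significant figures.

1.64

F_S5117/F_S7207 = 10^(−(m_S5117 − m_S7207)/2.5) = 10^(0.54/2.5) = 10^0.216 = 1.644.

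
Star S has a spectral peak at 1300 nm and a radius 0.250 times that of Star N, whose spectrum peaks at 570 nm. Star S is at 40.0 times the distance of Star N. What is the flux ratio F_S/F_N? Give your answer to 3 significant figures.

1.44×10^-6

Wien's law: T_S/T_N = λ_N/λ_S = 570/1300 = 0.4385.
L_S/L_N = (R_S/R_N)²(T_S/T_N)⁴ = (0.250)²(0.4385)⁴ = 0.002310.
F_S/F_N = (L_S/L_N)/(d_S/d_N)² = 0.002310/(40.0)² = 1.444×10^-6.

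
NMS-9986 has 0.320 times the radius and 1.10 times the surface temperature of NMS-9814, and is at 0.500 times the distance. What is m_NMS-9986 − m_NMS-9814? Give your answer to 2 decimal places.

L_NMS-9986/L_NMS-9814 = (0.320)²(1.10)⁴ = 0.1499.
F_NMS-9986/F_NMS-9814 = (L_NMS-9986/L_NMS-9814)/(d_NMS-9986/d_NMS-9814)² = 0.1499/0.2500 = 0.5997.
m_NMS-9986 − m_NMS-9814 = −2.5 log₁₀(0.5997) = 0.56.

0.56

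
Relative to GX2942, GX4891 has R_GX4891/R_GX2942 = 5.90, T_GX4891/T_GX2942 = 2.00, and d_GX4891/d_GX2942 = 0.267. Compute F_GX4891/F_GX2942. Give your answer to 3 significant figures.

7.81×10^3

L_GX4891/L_GX2942 = (R_GX4891/R_GX2942)²(T_GX4891/T_GX2942)⁴ = (5.90)² × (2.00)⁴ = 557.0.
F_GX4891/F_GX2942 = (L_GX4891/L_GX2942)/(d_GX4891/d_GX2942)² = 557.0 / (0.267)² = 7813.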